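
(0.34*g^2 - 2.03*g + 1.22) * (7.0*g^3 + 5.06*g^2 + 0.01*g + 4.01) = 2.38*g^5 - 12.4896*g^4 - 1.7284*g^3 + 7.5163*g^2 - 8.1281*g + 4.8922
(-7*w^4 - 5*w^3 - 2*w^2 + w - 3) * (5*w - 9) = -35*w^5 + 38*w^4 + 35*w^3 + 23*w^2 - 24*w + 27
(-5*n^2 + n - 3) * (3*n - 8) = -15*n^3 + 43*n^2 - 17*n + 24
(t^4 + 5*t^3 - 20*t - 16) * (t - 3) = t^5 + 2*t^4 - 15*t^3 - 20*t^2 + 44*t + 48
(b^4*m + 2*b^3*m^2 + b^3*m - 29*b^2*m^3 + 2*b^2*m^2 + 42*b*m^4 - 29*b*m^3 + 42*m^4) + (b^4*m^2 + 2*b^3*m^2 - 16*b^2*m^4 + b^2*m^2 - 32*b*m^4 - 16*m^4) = b^4*m^2 + b^4*m + 4*b^3*m^2 + b^3*m - 16*b^2*m^4 - 29*b^2*m^3 + 3*b^2*m^2 + 10*b*m^4 - 29*b*m^3 + 26*m^4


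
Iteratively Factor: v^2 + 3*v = (v + 3)*(v)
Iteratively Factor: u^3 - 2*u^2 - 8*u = (u)*(u^2 - 2*u - 8) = u*(u - 4)*(u + 2)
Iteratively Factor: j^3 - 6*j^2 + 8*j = (j - 4)*(j^2 - 2*j) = (j - 4)*(j - 2)*(j)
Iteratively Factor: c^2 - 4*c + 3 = (c - 3)*(c - 1)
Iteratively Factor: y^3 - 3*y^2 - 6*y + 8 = (y - 1)*(y^2 - 2*y - 8) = (y - 1)*(y + 2)*(y - 4)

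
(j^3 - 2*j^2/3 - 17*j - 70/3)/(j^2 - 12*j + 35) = (3*j^2 + 13*j + 14)/(3*(j - 7))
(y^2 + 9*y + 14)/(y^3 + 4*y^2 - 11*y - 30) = (y + 7)/(y^2 + 2*y - 15)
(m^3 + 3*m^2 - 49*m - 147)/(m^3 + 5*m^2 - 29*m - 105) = (m - 7)/(m - 5)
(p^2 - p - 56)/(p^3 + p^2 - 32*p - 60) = (p^2 - p - 56)/(p^3 + p^2 - 32*p - 60)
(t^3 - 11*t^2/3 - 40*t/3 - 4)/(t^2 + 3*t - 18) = (3*t^3 - 11*t^2 - 40*t - 12)/(3*(t^2 + 3*t - 18))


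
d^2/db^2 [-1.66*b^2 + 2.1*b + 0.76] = -3.32000000000000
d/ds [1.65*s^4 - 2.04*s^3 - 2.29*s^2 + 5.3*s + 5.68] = 6.6*s^3 - 6.12*s^2 - 4.58*s + 5.3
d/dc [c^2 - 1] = 2*c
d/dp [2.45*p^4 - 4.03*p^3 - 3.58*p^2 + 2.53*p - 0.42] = 9.8*p^3 - 12.09*p^2 - 7.16*p + 2.53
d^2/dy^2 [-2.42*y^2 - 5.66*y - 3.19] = -4.84000000000000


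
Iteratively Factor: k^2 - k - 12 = (k - 4)*(k + 3)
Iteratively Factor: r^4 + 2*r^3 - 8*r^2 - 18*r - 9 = (r + 1)*(r^3 + r^2 - 9*r - 9) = (r + 1)^2*(r^2 - 9) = (r + 1)^2*(r + 3)*(r - 3)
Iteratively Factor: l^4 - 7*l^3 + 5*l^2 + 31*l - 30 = (l + 2)*(l^3 - 9*l^2 + 23*l - 15) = (l - 3)*(l + 2)*(l^2 - 6*l + 5) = (l - 3)*(l - 1)*(l + 2)*(l - 5)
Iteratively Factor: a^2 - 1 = (a + 1)*(a - 1)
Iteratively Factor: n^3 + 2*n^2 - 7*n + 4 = (n + 4)*(n^2 - 2*n + 1) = (n - 1)*(n + 4)*(n - 1)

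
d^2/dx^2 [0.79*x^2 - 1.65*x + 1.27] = 1.58000000000000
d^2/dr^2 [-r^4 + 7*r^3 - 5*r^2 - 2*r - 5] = -12*r^2 + 42*r - 10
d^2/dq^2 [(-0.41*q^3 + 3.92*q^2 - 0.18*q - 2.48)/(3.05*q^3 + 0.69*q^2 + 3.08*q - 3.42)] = (1.4210854715202e-14*q^7 + 74.6572899999998*q^6 + 13.06254*q^5 - 551.38266*q^4 + 465.781712*q^3 - 87.982896*q^2 - 218.157984*q + 29.150528)/(28.372625*q^9 + 19.256175*q^8 + 90.311415*q^7 - 56.223981*q^6 + 48.015384*q^5 - 178.012818*q^4 + 92.631068*q^3 - 73.118916*q^2 + 108.074736*q - 40.001688)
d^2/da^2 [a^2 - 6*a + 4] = 2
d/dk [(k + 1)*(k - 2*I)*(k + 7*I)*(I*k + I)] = 4*I*k^3 + k^2*(-15 + 6*I) + k*(-20 + 30*I) - 5 + 28*I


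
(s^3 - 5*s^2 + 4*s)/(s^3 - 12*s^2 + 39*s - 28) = s/(s - 7)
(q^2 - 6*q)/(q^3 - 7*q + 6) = q*(q - 6)/(q^3 - 7*q + 6)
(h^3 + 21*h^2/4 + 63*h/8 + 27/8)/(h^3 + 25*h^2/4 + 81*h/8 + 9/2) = (h + 3)/(h + 4)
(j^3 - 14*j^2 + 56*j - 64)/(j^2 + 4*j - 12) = (j^2 - 12*j + 32)/(j + 6)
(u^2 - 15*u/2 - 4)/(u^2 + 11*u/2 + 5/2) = (u - 8)/(u + 5)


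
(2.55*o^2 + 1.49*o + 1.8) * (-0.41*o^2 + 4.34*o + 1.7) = -1.0455*o^4 + 10.4561*o^3 + 10.0636*o^2 + 10.345*o + 3.06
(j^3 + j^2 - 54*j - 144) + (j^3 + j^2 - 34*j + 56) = 2*j^3 + 2*j^2 - 88*j - 88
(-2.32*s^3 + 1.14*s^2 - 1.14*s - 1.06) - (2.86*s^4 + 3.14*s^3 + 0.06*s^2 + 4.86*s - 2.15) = -2.86*s^4 - 5.46*s^3 + 1.08*s^2 - 6.0*s + 1.09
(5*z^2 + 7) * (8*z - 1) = 40*z^3 - 5*z^2 + 56*z - 7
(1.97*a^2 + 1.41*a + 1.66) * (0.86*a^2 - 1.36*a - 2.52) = 1.6942*a^4 - 1.4666*a^3 - 5.4544*a^2 - 5.8108*a - 4.1832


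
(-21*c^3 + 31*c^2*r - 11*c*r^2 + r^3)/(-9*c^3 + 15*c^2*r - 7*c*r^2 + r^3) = (-7*c + r)/(-3*c + r)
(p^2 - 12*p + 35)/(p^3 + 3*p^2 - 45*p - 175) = (p - 5)/(p^2 + 10*p + 25)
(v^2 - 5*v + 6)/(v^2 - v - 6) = (v - 2)/(v + 2)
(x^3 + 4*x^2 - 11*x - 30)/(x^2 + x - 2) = (x^2 + 2*x - 15)/(x - 1)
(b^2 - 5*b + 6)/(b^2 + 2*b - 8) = (b - 3)/(b + 4)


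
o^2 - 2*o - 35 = (o - 7)*(o + 5)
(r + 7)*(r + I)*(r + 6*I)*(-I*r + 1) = -I*r^4 + 8*r^3 - 7*I*r^3 + 56*r^2 + 13*I*r^2 - 6*r + 91*I*r - 42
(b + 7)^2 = b^2 + 14*b + 49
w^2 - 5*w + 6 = (w - 3)*(w - 2)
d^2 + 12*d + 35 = (d + 5)*(d + 7)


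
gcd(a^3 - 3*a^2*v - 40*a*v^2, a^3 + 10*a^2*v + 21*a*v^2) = a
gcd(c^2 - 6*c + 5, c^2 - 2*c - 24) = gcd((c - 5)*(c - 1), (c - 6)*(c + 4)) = 1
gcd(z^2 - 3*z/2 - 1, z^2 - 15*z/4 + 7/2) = z - 2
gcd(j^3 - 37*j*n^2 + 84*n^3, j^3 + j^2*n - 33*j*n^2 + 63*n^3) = j^2 + 4*j*n - 21*n^2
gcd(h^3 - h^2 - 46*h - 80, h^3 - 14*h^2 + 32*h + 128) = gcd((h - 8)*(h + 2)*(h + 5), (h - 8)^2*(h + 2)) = h^2 - 6*h - 16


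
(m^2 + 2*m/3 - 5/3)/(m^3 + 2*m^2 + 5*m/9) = 3*(m - 1)/(m*(3*m + 1))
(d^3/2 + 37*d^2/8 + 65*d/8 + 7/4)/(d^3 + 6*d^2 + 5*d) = (4*d^3 + 37*d^2 + 65*d + 14)/(8*d*(d^2 + 6*d + 5))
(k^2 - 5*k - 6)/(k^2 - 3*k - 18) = (k + 1)/(k + 3)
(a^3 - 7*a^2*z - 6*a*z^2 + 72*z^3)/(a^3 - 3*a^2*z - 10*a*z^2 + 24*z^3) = (-a + 6*z)/(-a + 2*z)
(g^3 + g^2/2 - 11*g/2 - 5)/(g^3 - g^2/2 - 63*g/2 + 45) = (2*g^3 + g^2 - 11*g - 10)/(2*g^3 - g^2 - 63*g + 90)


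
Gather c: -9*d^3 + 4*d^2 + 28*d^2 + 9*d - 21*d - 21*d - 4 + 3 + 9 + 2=-9*d^3 + 32*d^2 - 33*d + 10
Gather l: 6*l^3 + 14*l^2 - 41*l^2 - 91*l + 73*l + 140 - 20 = 6*l^3 - 27*l^2 - 18*l + 120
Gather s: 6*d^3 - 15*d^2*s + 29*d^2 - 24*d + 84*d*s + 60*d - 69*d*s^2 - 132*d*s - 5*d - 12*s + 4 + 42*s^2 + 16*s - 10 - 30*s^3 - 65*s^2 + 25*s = 6*d^3 + 29*d^2 + 31*d - 30*s^3 + s^2*(-69*d - 23) + s*(-15*d^2 - 48*d + 29) - 6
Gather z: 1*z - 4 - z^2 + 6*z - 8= -z^2 + 7*z - 12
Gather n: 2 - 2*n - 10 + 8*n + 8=6*n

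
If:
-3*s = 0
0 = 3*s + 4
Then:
No Solution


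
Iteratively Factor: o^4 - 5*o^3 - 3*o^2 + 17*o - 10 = (o - 1)*(o^3 - 4*o^2 - 7*o + 10) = (o - 1)*(o + 2)*(o^2 - 6*o + 5) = (o - 1)^2*(o + 2)*(o - 5)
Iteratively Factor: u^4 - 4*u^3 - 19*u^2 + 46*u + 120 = (u - 4)*(u^3 - 19*u - 30) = (u - 4)*(u + 3)*(u^2 - 3*u - 10) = (u - 5)*(u - 4)*(u + 3)*(u + 2)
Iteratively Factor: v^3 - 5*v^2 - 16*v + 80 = (v - 4)*(v^2 - v - 20) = (v - 5)*(v - 4)*(v + 4)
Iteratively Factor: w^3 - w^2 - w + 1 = (w - 1)*(w^2 - 1) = (w - 1)^2*(w + 1)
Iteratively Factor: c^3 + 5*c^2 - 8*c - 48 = (c - 3)*(c^2 + 8*c + 16) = (c - 3)*(c + 4)*(c + 4)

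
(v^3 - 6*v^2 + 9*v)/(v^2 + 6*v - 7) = v*(v^2 - 6*v + 9)/(v^2 + 6*v - 7)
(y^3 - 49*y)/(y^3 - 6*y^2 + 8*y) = (y^2 - 49)/(y^2 - 6*y + 8)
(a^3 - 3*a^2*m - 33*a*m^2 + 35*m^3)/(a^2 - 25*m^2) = (a^2 - 8*a*m + 7*m^2)/(a - 5*m)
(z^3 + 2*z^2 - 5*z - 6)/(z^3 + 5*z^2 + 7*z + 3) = (z - 2)/(z + 1)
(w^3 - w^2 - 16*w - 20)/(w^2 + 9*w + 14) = (w^2 - 3*w - 10)/(w + 7)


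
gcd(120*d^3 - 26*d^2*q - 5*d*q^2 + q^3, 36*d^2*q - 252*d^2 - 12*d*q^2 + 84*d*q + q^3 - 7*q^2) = -6*d + q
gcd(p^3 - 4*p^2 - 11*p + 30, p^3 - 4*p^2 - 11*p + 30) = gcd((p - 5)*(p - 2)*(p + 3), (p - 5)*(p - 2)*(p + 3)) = p^3 - 4*p^2 - 11*p + 30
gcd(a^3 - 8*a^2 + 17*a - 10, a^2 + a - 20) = 1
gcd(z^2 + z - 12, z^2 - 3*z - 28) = z + 4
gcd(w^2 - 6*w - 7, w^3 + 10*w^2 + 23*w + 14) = w + 1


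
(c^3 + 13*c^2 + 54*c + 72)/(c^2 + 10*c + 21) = (c^2 + 10*c + 24)/(c + 7)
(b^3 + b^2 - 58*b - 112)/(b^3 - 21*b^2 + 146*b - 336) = (b^2 + 9*b + 14)/(b^2 - 13*b + 42)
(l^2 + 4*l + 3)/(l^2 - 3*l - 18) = (l + 1)/(l - 6)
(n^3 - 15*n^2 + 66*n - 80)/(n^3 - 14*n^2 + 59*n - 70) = (n - 8)/(n - 7)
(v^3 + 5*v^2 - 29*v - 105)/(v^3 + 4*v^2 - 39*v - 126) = (v - 5)/(v - 6)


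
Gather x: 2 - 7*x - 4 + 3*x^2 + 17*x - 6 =3*x^2 + 10*x - 8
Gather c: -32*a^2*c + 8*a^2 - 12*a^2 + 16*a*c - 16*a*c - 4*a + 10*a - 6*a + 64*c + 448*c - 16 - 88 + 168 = -4*a^2 + c*(512 - 32*a^2) + 64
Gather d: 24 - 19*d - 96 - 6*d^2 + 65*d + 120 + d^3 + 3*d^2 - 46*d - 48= d^3 - 3*d^2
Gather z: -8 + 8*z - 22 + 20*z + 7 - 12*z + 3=16*z - 20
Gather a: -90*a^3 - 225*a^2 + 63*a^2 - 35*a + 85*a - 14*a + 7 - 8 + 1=-90*a^3 - 162*a^2 + 36*a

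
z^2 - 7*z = z*(z - 7)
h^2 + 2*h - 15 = (h - 3)*(h + 5)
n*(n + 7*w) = n^2 + 7*n*w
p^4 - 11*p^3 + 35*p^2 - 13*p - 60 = (p - 5)*(p - 4)*(p - 3)*(p + 1)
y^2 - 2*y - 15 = (y - 5)*(y + 3)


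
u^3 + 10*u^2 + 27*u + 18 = (u + 1)*(u + 3)*(u + 6)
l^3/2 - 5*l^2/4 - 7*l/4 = l*(l/2 + 1/2)*(l - 7/2)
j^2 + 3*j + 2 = (j + 1)*(j + 2)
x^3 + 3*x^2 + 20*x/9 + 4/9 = (x + 1/3)*(x + 2/3)*(x + 2)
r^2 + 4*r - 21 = (r - 3)*(r + 7)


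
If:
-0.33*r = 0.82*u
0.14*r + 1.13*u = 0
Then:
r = 0.00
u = 0.00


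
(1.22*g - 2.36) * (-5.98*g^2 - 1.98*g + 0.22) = -7.2956*g^3 + 11.6972*g^2 + 4.9412*g - 0.5192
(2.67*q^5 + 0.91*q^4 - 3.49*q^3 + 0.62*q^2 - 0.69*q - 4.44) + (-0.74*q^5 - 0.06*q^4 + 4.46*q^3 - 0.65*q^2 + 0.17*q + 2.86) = 1.93*q^5 + 0.85*q^4 + 0.97*q^3 - 0.03*q^2 - 0.52*q - 1.58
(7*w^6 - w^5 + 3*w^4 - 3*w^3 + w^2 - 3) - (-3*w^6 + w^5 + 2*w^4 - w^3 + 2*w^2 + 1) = 10*w^6 - 2*w^5 + w^4 - 2*w^3 - w^2 - 4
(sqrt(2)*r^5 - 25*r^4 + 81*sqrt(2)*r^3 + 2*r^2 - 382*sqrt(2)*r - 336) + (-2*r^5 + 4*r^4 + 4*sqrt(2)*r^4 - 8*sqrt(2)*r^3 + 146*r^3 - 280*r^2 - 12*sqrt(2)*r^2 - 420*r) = -2*r^5 + sqrt(2)*r^5 - 21*r^4 + 4*sqrt(2)*r^4 + 73*sqrt(2)*r^3 + 146*r^3 - 278*r^2 - 12*sqrt(2)*r^2 - 382*sqrt(2)*r - 420*r - 336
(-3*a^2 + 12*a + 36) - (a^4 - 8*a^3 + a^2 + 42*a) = -a^4 + 8*a^3 - 4*a^2 - 30*a + 36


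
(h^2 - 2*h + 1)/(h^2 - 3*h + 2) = (h - 1)/(h - 2)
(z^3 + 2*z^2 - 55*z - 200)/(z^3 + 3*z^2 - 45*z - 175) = (z - 8)/(z - 7)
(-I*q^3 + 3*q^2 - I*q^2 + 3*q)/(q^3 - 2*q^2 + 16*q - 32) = q*(-I*q^2 + q*(3 - I) + 3)/(q^3 - 2*q^2 + 16*q - 32)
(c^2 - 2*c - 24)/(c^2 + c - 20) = (c^2 - 2*c - 24)/(c^2 + c - 20)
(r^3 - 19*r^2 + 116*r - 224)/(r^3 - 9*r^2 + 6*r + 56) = (r - 8)/(r + 2)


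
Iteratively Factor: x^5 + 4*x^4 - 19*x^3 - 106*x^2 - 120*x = (x + 4)*(x^4 - 19*x^2 - 30*x) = x*(x + 4)*(x^3 - 19*x - 30) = x*(x + 2)*(x + 4)*(x^2 - 2*x - 15) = x*(x + 2)*(x + 3)*(x + 4)*(x - 5)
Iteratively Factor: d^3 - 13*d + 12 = (d - 3)*(d^2 + 3*d - 4) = (d - 3)*(d - 1)*(d + 4)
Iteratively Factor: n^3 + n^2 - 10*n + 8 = (n - 1)*(n^2 + 2*n - 8) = (n - 2)*(n - 1)*(n + 4)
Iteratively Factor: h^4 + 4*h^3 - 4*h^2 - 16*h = (h - 2)*(h^3 + 6*h^2 + 8*h) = (h - 2)*(h + 2)*(h^2 + 4*h) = h*(h - 2)*(h + 2)*(h + 4)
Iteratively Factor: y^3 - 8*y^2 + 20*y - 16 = (y - 4)*(y^2 - 4*y + 4) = (y - 4)*(y - 2)*(y - 2)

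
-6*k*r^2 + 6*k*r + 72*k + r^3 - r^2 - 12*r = (-6*k + r)*(r - 4)*(r + 3)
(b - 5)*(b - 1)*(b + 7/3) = b^3 - 11*b^2/3 - 9*b + 35/3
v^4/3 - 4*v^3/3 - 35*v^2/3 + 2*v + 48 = (v/3 + 1)*(v - 8)*(v - 2)*(v + 3)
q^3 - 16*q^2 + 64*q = q*(q - 8)^2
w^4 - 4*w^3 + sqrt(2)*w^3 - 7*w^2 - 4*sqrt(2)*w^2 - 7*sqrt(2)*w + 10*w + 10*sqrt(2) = (w - 5)*(w - 1)*(w + 2)*(w + sqrt(2))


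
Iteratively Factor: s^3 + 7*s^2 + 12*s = (s + 4)*(s^2 + 3*s) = s*(s + 4)*(s + 3)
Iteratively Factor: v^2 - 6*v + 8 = (v - 2)*(v - 4)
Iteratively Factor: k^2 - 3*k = (k - 3)*(k)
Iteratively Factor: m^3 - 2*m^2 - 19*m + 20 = (m - 5)*(m^2 + 3*m - 4) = (m - 5)*(m - 1)*(m + 4)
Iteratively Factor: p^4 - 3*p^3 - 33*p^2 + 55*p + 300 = (p + 3)*(p^3 - 6*p^2 - 15*p + 100) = (p - 5)*(p + 3)*(p^2 - p - 20) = (p - 5)*(p + 3)*(p + 4)*(p - 5)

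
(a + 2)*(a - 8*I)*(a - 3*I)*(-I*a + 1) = -I*a^4 - 10*a^3 - 2*I*a^3 - 20*a^2 + 13*I*a^2 - 24*a + 26*I*a - 48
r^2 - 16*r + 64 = (r - 8)^2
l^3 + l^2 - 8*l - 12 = (l - 3)*(l + 2)^2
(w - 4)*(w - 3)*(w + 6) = w^3 - w^2 - 30*w + 72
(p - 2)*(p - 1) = p^2 - 3*p + 2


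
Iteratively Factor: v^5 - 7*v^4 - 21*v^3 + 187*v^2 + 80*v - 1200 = (v + 4)*(v^4 - 11*v^3 + 23*v^2 + 95*v - 300) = (v - 4)*(v + 4)*(v^3 - 7*v^2 - 5*v + 75) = (v - 4)*(v + 3)*(v + 4)*(v^2 - 10*v + 25) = (v - 5)*(v - 4)*(v + 3)*(v + 4)*(v - 5)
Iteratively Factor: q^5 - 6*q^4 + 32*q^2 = (q)*(q^4 - 6*q^3 + 32*q) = q*(q - 4)*(q^3 - 2*q^2 - 8*q) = q^2*(q - 4)*(q^2 - 2*q - 8) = q^2*(q - 4)^2*(q + 2)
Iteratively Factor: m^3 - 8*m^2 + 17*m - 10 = (m - 5)*(m^2 - 3*m + 2) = (m - 5)*(m - 2)*(m - 1)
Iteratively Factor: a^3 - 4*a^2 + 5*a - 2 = (a - 1)*(a^2 - 3*a + 2) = (a - 2)*(a - 1)*(a - 1)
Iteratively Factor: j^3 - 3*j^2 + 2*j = (j - 1)*(j^2 - 2*j) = j*(j - 1)*(j - 2)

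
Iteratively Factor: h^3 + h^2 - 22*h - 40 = (h - 5)*(h^2 + 6*h + 8) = (h - 5)*(h + 2)*(h + 4)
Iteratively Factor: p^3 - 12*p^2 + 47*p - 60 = (p - 4)*(p^2 - 8*p + 15) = (p - 5)*(p - 4)*(p - 3)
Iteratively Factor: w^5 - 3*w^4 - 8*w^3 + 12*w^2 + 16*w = (w - 4)*(w^4 + w^3 - 4*w^2 - 4*w) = (w - 4)*(w + 1)*(w^3 - 4*w) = w*(w - 4)*(w + 1)*(w^2 - 4) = w*(w - 4)*(w + 1)*(w + 2)*(w - 2)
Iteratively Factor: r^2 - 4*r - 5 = (r + 1)*(r - 5)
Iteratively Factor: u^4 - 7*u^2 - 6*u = (u - 3)*(u^3 + 3*u^2 + 2*u) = (u - 3)*(u + 2)*(u^2 + u) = u*(u - 3)*(u + 2)*(u + 1)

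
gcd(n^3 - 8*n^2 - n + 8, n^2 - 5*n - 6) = n + 1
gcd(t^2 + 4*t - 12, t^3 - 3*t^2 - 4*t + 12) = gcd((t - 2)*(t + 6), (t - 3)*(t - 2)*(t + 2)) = t - 2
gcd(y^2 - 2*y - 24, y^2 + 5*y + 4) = y + 4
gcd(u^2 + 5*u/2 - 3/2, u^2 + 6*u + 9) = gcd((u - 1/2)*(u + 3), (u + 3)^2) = u + 3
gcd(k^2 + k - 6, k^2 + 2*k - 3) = k + 3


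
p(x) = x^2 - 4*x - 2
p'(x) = 2*x - 4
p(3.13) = -4.72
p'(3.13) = 2.26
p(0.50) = -3.75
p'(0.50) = -3.00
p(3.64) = -3.31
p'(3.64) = 3.28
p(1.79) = -5.96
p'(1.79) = -0.42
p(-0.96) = 2.76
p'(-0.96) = -5.92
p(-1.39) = 5.49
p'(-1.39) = -6.78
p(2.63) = -5.60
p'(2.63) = 1.26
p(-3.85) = 28.22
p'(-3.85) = -11.70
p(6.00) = 10.00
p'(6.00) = 8.00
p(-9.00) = 115.00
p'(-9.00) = -22.00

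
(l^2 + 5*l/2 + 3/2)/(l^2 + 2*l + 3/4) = 2*(l + 1)/(2*l + 1)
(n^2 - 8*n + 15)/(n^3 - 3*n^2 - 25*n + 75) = 1/(n + 5)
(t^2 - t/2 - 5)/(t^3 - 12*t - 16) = (t - 5/2)/(t^2 - 2*t - 8)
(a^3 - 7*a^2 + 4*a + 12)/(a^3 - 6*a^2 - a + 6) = (a - 2)/(a - 1)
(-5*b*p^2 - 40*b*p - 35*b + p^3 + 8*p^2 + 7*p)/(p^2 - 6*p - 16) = (5*b*p^2 + 40*b*p + 35*b - p^3 - 8*p^2 - 7*p)/(-p^2 + 6*p + 16)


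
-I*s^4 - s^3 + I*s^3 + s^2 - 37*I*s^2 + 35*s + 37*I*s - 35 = (s - 7*I)*(s + I)*(s + 5*I)*(-I*s + I)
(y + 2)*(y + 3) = y^2 + 5*y + 6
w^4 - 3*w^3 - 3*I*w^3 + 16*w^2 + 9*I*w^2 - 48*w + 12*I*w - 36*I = (w - 3)*(w - 6*I)*(w + I)*(w + 2*I)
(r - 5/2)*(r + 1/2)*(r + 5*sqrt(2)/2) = r^3 - 2*r^2 + 5*sqrt(2)*r^2/2 - 5*sqrt(2)*r - 5*r/4 - 25*sqrt(2)/8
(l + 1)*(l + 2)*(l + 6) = l^3 + 9*l^2 + 20*l + 12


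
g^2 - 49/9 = (g - 7/3)*(g + 7/3)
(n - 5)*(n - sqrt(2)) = n^2 - 5*n - sqrt(2)*n + 5*sqrt(2)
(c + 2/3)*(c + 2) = c^2 + 8*c/3 + 4/3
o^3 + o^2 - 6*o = o*(o - 2)*(o + 3)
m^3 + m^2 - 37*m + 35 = (m - 5)*(m - 1)*(m + 7)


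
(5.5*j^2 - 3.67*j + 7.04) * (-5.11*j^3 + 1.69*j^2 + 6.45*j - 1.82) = -28.105*j^5 + 28.0487*j^4 - 6.7017*j^3 - 21.7839*j^2 + 52.0874*j - 12.8128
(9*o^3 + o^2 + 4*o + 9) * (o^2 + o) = 9*o^5 + 10*o^4 + 5*o^3 + 13*o^2 + 9*o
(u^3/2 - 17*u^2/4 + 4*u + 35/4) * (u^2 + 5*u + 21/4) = u^5/2 - 7*u^4/4 - 117*u^3/8 + 103*u^2/16 + 259*u/4 + 735/16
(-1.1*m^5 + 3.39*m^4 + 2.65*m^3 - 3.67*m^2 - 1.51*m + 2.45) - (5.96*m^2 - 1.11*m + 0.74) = -1.1*m^5 + 3.39*m^4 + 2.65*m^3 - 9.63*m^2 - 0.4*m + 1.71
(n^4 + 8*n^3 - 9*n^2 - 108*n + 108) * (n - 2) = n^5 + 6*n^4 - 25*n^3 - 90*n^2 + 324*n - 216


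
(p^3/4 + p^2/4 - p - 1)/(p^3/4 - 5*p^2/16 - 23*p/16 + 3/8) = 4*(p^2 - p - 2)/(4*p^2 - 13*p + 3)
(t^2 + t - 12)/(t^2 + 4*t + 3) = (t^2 + t - 12)/(t^2 + 4*t + 3)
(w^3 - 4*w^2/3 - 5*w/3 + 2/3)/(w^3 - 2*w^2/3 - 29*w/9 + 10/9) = 3*(w + 1)/(3*w + 5)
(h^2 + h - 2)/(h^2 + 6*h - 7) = (h + 2)/(h + 7)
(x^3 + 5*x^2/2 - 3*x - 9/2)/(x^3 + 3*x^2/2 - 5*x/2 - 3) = (x + 3)/(x + 2)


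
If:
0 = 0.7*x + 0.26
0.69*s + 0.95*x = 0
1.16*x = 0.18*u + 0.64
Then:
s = 0.51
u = -5.95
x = -0.37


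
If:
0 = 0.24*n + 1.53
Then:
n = -6.38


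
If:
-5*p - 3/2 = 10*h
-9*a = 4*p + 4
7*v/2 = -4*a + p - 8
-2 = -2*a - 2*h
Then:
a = 26/85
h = 59/85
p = -287/170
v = -53/17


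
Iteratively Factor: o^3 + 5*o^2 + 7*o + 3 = (o + 3)*(o^2 + 2*o + 1) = (o + 1)*(o + 3)*(o + 1)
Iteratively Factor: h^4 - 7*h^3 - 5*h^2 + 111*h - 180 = (h - 5)*(h^3 - 2*h^2 - 15*h + 36) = (h - 5)*(h - 3)*(h^2 + h - 12) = (h - 5)*(h - 3)^2*(h + 4)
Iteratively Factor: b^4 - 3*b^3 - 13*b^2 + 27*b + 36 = (b + 3)*(b^3 - 6*b^2 + 5*b + 12) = (b - 4)*(b + 3)*(b^2 - 2*b - 3) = (b - 4)*(b + 1)*(b + 3)*(b - 3)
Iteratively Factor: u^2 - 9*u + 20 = (u - 4)*(u - 5)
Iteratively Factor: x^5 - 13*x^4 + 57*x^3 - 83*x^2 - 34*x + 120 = (x - 2)*(x^4 - 11*x^3 + 35*x^2 - 13*x - 60) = (x - 5)*(x - 2)*(x^3 - 6*x^2 + 5*x + 12) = (x - 5)*(x - 3)*(x - 2)*(x^2 - 3*x - 4) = (x - 5)*(x - 3)*(x - 2)*(x + 1)*(x - 4)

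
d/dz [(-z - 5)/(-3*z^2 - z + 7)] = (3*z^2 + z - (z + 5)*(6*z + 1) - 7)/(3*z^2 + z - 7)^2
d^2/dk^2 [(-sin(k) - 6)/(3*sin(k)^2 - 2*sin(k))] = 3*(3*sin(k)^2 + 74*sin(k) - 42 - 100/sin(k) + 72/sin(k)^2 - 16/sin(k)^3)/(3*sin(k) - 2)^3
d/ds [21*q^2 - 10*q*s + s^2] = -10*q + 2*s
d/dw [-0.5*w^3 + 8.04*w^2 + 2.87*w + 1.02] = -1.5*w^2 + 16.08*w + 2.87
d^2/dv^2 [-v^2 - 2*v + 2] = -2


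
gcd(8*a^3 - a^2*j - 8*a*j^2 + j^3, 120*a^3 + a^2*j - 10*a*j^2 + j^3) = 8*a - j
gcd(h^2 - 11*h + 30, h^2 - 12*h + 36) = h - 6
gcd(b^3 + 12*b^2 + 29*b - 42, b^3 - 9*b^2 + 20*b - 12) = b - 1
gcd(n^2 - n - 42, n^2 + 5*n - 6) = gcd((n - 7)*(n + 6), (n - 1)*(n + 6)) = n + 6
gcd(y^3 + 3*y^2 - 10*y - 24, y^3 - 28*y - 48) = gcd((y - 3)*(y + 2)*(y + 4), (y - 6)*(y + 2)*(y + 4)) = y^2 + 6*y + 8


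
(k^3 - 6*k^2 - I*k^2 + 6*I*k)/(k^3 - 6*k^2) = (k - I)/k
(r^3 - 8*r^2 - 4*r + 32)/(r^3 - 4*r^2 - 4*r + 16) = (r - 8)/(r - 4)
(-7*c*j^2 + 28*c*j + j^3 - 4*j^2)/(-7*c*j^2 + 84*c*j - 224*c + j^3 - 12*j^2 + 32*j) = j/(j - 8)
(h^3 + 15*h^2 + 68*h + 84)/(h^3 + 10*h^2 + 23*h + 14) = (h + 6)/(h + 1)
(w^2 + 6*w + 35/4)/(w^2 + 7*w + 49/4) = (2*w + 5)/(2*w + 7)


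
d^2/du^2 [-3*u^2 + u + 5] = -6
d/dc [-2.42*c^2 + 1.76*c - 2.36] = 1.76 - 4.84*c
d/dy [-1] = 0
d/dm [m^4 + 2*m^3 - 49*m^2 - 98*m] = 4*m^3 + 6*m^2 - 98*m - 98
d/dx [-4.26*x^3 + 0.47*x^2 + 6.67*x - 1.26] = -12.78*x^2 + 0.94*x + 6.67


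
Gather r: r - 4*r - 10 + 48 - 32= 6 - 3*r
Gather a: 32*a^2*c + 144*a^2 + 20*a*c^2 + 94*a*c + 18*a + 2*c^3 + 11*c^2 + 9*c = a^2*(32*c + 144) + a*(20*c^2 + 94*c + 18) + 2*c^3 + 11*c^2 + 9*c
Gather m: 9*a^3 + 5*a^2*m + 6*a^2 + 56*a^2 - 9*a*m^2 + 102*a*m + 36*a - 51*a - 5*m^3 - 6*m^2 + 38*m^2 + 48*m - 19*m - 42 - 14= 9*a^3 + 62*a^2 - 15*a - 5*m^3 + m^2*(32 - 9*a) + m*(5*a^2 + 102*a + 29) - 56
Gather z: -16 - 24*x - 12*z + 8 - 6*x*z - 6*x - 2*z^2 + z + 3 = -30*x - 2*z^2 + z*(-6*x - 11) - 5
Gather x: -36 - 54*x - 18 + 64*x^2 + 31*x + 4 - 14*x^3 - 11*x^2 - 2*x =-14*x^3 + 53*x^2 - 25*x - 50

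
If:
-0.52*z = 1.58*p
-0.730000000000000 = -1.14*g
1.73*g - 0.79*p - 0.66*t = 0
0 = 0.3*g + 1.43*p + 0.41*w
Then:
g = 0.64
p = -0.329113924050633*z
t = 0.393939393939394*z + 1.67849548112706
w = 1.14788514973757*z - 0.468549422336329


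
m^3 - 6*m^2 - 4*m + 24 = (m - 6)*(m - 2)*(m + 2)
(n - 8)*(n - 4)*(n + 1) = n^3 - 11*n^2 + 20*n + 32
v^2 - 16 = (v - 4)*(v + 4)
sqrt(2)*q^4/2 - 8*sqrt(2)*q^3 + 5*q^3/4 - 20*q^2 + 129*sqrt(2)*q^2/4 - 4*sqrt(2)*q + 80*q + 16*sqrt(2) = (q/2 + sqrt(2)/2)*(q - 8)^2*(sqrt(2)*q + 1/2)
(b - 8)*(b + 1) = b^2 - 7*b - 8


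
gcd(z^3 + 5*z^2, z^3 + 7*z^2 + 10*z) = z^2 + 5*z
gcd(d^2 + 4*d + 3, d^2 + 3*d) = d + 3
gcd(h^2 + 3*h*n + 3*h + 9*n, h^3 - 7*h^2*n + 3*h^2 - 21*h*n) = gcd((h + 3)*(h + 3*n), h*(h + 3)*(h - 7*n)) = h + 3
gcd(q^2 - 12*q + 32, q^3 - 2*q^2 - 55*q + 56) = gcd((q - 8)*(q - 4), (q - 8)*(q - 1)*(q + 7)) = q - 8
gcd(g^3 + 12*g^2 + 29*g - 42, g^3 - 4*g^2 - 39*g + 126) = g + 6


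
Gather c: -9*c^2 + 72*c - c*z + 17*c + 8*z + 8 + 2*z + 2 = -9*c^2 + c*(89 - z) + 10*z + 10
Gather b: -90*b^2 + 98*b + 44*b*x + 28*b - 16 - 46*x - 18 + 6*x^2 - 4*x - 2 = -90*b^2 + b*(44*x + 126) + 6*x^2 - 50*x - 36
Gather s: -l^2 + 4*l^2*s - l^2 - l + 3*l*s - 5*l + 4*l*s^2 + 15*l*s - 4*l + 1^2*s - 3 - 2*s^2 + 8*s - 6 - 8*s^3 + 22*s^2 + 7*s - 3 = -2*l^2 - 10*l - 8*s^3 + s^2*(4*l + 20) + s*(4*l^2 + 18*l + 16) - 12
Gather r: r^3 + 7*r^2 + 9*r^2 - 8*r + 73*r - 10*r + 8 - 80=r^3 + 16*r^2 + 55*r - 72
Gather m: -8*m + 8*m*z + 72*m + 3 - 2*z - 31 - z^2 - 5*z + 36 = m*(8*z + 64) - z^2 - 7*z + 8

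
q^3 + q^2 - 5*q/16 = q*(q - 1/4)*(q + 5/4)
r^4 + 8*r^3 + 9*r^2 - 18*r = r*(r - 1)*(r + 3)*(r + 6)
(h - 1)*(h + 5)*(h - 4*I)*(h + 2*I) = h^4 + 4*h^3 - 2*I*h^3 + 3*h^2 - 8*I*h^2 + 32*h + 10*I*h - 40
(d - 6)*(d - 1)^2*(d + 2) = d^4 - 6*d^3 - 3*d^2 + 20*d - 12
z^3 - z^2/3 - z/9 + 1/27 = (z - 1/3)^2*(z + 1/3)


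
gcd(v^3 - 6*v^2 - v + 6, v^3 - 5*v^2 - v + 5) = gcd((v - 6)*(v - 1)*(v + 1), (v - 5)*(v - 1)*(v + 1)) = v^2 - 1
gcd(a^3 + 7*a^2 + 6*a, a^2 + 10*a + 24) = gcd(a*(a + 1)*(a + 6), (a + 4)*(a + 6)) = a + 6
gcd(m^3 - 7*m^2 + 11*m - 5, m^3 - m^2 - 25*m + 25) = m^2 - 6*m + 5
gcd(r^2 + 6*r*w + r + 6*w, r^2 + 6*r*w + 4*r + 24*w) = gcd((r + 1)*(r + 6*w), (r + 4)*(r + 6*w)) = r + 6*w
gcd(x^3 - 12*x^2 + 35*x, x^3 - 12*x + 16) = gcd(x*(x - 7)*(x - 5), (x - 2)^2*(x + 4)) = 1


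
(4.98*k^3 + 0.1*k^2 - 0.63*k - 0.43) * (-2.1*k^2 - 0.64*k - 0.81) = -10.458*k^5 - 3.3972*k^4 - 2.7748*k^3 + 1.2252*k^2 + 0.7855*k + 0.3483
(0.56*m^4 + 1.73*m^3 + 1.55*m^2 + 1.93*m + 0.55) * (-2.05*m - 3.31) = -1.148*m^5 - 5.4001*m^4 - 8.9038*m^3 - 9.087*m^2 - 7.5158*m - 1.8205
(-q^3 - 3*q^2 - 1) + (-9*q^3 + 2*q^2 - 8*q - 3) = -10*q^3 - q^2 - 8*q - 4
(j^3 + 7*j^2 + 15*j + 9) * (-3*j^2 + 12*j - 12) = -3*j^5 - 9*j^4 + 27*j^3 + 69*j^2 - 72*j - 108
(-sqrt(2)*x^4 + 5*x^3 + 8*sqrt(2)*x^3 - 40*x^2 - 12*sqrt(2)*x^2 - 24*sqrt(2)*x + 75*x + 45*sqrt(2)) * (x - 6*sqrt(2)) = -sqrt(2)*x^5 + 8*sqrt(2)*x^4 + 17*x^4 - 136*x^3 - 42*sqrt(2)*x^3 + 219*x^2 + 216*sqrt(2)*x^2 - 405*sqrt(2)*x + 288*x - 540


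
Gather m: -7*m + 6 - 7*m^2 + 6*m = -7*m^2 - m + 6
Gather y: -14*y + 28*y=14*y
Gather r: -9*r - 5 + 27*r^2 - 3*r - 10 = 27*r^2 - 12*r - 15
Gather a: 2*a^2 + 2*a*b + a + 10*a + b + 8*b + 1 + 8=2*a^2 + a*(2*b + 11) + 9*b + 9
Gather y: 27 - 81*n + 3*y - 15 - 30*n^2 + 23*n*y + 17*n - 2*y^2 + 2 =-30*n^2 - 64*n - 2*y^2 + y*(23*n + 3) + 14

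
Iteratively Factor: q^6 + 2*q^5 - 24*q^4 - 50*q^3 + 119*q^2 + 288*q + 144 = (q - 4)*(q^5 + 6*q^4 - 50*q^2 - 81*q - 36) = (q - 4)*(q + 1)*(q^4 + 5*q^3 - 5*q^2 - 45*q - 36) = (q - 4)*(q + 1)*(q + 3)*(q^3 + 2*q^2 - 11*q - 12) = (q - 4)*(q + 1)^2*(q + 3)*(q^2 + q - 12) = (q - 4)*(q + 1)^2*(q + 3)*(q + 4)*(q - 3)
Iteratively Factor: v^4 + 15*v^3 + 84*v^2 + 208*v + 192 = (v + 4)*(v^3 + 11*v^2 + 40*v + 48) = (v + 3)*(v + 4)*(v^2 + 8*v + 16) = (v + 3)*(v + 4)^2*(v + 4)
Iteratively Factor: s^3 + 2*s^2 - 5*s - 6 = (s + 1)*(s^2 + s - 6) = (s - 2)*(s + 1)*(s + 3)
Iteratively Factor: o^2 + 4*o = (o)*(o + 4)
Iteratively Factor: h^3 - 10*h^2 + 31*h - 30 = (h - 5)*(h^2 - 5*h + 6) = (h - 5)*(h - 2)*(h - 3)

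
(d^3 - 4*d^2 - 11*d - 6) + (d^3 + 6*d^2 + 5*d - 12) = 2*d^3 + 2*d^2 - 6*d - 18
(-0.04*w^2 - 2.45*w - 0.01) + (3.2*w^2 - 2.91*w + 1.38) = 3.16*w^2 - 5.36*w + 1.37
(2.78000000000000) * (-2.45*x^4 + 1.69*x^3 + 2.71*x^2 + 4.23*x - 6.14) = -6.811*x^4 + 4.6982*x^3 + 7.5338*x^2 + 11.7594*x - 17.0692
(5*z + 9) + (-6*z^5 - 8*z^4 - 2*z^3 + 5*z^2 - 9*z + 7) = -6*z^5 - 8*z^4 - 2*z^3 + 5*z^2 - 4*z + 16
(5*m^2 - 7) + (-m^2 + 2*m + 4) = 4*m^2 + 2*m - 3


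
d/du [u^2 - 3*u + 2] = 2*u - 3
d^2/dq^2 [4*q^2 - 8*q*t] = 8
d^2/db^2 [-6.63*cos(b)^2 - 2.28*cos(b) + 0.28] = 2.28*cos(b) + 13.26*cos(2*b)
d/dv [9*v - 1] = 9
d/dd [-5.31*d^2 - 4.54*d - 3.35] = -10.62*d - 4.54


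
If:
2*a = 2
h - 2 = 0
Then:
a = 1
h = 2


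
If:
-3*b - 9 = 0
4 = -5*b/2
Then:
No Solution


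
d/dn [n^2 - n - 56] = 2*n - 1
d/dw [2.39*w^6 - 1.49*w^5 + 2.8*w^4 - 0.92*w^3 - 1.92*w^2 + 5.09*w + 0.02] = 14.34*w^5 - 7.45*w^4 + 11.2*w^3 - 2.76*w^2 - 3.84*w + 5.09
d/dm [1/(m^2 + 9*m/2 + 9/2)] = 2*(-4*m - 9)/(2*m^2 + 9*m + 9)^2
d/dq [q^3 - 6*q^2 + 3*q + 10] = 3*q^2 - 12*q + 3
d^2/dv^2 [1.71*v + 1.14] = 0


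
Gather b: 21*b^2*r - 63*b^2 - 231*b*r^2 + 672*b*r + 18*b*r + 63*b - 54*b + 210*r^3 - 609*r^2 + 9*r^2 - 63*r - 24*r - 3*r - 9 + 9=b^2*(21*r - 63) + b*(-231*r^2 + 690*r + 9) + 210*r^3 - 600*r^2 - 90*r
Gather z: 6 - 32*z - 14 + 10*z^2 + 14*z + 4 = 10*z^2 - 18*z - 4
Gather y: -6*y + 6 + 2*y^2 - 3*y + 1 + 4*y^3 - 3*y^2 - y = 4*y^3 - y^2 - 10*y + 7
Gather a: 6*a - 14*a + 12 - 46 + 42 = 8 - 8*a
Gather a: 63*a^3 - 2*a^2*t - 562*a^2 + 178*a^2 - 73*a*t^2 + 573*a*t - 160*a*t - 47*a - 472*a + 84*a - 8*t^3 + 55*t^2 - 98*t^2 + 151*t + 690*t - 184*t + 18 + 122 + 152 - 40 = 63*a^3 + a^2*(-2*t - 384) + a*(-73*t^2 + 413*t - 435) - 8*t^3 - 43*t^2 + 657*t + 252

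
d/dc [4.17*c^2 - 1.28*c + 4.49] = 8.34*c - 1.28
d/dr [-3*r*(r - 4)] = 12 - 6*r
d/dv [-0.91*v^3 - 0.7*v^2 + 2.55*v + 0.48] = -2.73*v^2 - 1.4*v + 2.55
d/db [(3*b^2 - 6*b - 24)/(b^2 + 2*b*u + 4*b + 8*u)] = 6*((b - 1)*(b^2 + 2*b*u + 4*b + 8*u) + (b + u + 2)*(-b^2 + 2*b + 8))/(b^2 + 2*b*u + 4*b + 8*u)^2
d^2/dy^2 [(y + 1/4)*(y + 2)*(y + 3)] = 6*y + 21/2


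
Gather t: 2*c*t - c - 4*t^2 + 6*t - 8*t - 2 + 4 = -c - 4*t^2 + t*(2*c - 2) + 2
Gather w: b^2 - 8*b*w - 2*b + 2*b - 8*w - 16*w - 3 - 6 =b^2 + w*(-8*b - 24) - 9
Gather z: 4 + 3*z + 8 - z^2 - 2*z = -z^2 + z + 12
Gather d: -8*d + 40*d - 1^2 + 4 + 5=32*d + 8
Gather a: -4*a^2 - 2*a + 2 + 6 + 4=-4*a^2 - 2*a + 12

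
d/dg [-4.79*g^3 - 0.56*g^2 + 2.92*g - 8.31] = -14.37*g^2 - 1.12*g + 2.92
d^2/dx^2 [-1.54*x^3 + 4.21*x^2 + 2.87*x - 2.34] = 8.42 - 9.24*x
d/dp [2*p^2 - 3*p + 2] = 4*p - 3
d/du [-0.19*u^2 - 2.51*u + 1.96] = -0.38*u - 2.51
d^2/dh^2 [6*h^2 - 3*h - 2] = 12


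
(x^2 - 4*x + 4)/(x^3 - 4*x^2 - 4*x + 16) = (x - 2)/(x^2 - 2*x - 8)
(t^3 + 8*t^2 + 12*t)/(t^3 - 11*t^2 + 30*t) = (t^2 + 8*t + 12)/(t^2 - 11*t + 30)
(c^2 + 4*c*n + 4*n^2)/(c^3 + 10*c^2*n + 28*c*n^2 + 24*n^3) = 1/(c + 6*n)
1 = 1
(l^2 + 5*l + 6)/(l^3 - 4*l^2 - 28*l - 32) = (l + 3)/(l^2 - 6*l - 16)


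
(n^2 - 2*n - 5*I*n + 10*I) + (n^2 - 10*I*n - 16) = 2*n^2 - 2*n - 15*I*n - 16 + 10*I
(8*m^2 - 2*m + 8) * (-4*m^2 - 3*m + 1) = -32*m^4 - 16*m^3 - 18*m^2 - 26*m + 8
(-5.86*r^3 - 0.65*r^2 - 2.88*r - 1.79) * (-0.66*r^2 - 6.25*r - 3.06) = 3.8676*r^5 + 37.054*r^4 + 23.8949*r^3 + 21.1704*r^2 + 20.0003*r + 5.4774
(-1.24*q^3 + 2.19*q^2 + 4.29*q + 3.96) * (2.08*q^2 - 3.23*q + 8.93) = -2.5792*q^5 + 8.5604*q^4 - 9.2237*q^3 + 13.9368*q^2 + 25.5189*q + 35.3628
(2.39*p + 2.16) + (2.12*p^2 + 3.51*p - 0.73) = 2.12*p^2 + 5.9*p + 1.43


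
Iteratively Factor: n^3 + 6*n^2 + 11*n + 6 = (n + 1)*(n^2 + 5*n + 6) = (n + 1)*(n + 2)*(n + 3)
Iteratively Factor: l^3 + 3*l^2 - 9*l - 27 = (l + 3)*(l^2 - 9) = (l - 3)*(l + 3)*(l + 3)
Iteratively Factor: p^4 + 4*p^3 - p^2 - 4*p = (p + 1)*(p^3 + 3*p^2 - 4*p) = (p - 1)*(p + 1)*(p^2 + 4*p) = p*(p - 1)*(p + 1)*(p + 4)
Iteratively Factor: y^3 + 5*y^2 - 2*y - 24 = (y + 4)*(y^2 + y - 6) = (y + 3)*(y + 4)*(y - 2)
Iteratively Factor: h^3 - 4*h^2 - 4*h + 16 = (h + 2)*(h^2 - 6*h + 8) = (h - 2)*(h + 2)*(h - 4)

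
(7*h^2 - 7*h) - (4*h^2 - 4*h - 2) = 3*h^2 - 3*h + 2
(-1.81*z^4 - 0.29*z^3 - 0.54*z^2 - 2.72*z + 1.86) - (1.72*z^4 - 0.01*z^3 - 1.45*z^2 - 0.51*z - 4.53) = -3.53*z^4 - 0.28*z^3 + 0.91*z^2 - 2.21*z + 6.39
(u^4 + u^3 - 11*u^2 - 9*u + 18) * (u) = u^5 + u^4 - 11*u^3 - 9*u^2 + 18*u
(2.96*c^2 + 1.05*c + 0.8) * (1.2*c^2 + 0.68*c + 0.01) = 3.552*c^4 + 3.2728*c^3 + 1.7036*c^2 + 0.5545*c + 0.008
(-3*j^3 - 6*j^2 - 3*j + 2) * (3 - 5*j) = 15*j^4 + 21*j^3 - 3*j^2 - 19*j + 6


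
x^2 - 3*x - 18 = (x - 6)*(x + 3)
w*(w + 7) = w^2 + 7*w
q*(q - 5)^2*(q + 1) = q^4 - 9*q^3 + 15*q^2 + 25*q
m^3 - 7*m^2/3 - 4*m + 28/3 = (m - 7/3)*(m - 2)*(m + 2)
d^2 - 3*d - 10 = (d - 5)*(d + 2)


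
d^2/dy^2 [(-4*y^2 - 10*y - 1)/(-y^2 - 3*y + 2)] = 2*(-2*y^3 + 27*y^2 + 69*y + 87)/(y^6 + 9*y^5 + 21*y^4 - 9*y^3 - 42*y^2 + 36*y - 8)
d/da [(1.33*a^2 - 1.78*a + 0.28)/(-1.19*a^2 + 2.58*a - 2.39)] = (1.3132*a^2 - 5.691*a + 3.5318)/(1.4161*a^4 - 6.1404*a^3 + 12.3446*a^2 - 12.3324*a + 5.7121)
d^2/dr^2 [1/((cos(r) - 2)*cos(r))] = (-2*(1 - cos(2*r))^2 - 15*cos(r) - 6*cos(2*r) + 3*cos(3*r) + 18)/(2*(cos(r) - 2)^3*cos(r)^3)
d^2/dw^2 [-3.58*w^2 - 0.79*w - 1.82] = -7.16000000000000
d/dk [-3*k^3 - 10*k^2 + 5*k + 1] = -9*k^2 - 20*k + 5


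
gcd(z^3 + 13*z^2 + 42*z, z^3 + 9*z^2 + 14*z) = z^2 + 7*z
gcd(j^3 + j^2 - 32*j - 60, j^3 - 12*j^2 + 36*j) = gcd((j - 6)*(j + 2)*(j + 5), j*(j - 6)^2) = j - 6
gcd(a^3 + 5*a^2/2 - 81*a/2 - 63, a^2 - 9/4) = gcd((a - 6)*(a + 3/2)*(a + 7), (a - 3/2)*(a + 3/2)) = a + 3/2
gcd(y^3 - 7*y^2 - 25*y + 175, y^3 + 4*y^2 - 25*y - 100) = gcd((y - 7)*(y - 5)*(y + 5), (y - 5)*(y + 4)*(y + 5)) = y^2 - 25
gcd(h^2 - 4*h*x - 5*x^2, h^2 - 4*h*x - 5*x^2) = -h^2 + 4*h*x + 5*x^2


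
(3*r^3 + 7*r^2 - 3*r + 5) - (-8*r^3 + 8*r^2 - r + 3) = 11*r^3 - r^2 - 2*r + 2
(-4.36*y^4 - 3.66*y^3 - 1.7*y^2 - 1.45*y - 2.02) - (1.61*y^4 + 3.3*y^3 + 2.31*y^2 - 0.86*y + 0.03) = -5.97*y^4 - 6.96*y^3 - 4.01*y^2 - 0.59*y - 2.05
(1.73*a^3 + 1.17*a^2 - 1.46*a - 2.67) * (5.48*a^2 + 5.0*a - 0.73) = 9.4804*a^5 + 15.0616*a^4 - 3.4137*a^3 - 22.7857*a^2 - 12.2842*a + 1.9491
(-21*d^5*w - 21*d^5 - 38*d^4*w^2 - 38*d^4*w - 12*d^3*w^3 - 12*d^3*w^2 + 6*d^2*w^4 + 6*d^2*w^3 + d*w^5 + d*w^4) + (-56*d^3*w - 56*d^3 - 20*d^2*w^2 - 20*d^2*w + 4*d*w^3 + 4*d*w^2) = -21*d^5*w - 21*d^5 - 38*d^4*w^2 - 38*d^4*w - 12*d^3*w^3 - 12*d^3*w^2 - 56*d^3*w - 56*d^3 + 6*d^2*w^4 + 6*d^2*w^3 - 20*d^2*w^2 - 20*d^2*w + d*w^5 + d*w^4 + 4*d*w^3 + 4*d*w^2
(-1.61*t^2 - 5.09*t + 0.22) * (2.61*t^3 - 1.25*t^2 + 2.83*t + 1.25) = -4.2021*t^5 - 11.2724*t^4 + 2.3804*t^3 - 16.6922*t^2 - 5.7399*t + 0.275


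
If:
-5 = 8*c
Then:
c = -5/8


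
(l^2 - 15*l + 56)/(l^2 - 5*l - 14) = (l - 8)/(l + 2)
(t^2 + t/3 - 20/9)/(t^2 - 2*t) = (t^2 + t/3 - 20/9)/(t*(t - 2))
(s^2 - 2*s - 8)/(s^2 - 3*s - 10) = (s - 4)/(s - 5)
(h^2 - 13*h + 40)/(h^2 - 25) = (h - 8)/(h + 5)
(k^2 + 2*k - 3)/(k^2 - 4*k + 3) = (k + 3)/(k - 3)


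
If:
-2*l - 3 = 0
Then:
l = -3/2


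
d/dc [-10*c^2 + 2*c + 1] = 2 - 20*c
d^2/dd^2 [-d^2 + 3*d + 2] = -2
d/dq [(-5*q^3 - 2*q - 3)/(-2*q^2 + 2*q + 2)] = (-(2*q - 1)*(5*q^3 + 2*q + 3) + (-15*q^2 - 2)*(-q^2 + q + 1))/(2*(-q^2 + q + 1)^2)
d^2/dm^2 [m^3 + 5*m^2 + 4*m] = 6*m + 10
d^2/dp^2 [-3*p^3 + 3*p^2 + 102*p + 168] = 6 - 18*p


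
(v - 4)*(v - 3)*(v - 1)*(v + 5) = v^4 - 3*v^3 - 21*v^2 + 83*v - 60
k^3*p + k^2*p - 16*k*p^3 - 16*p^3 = (k - 4*p)*(k + 4*p)*(k*p + p)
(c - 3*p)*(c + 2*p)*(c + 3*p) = c^3 + 2*c^2*p - 9*c*p^2 - 18*p^3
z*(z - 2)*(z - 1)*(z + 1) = z^4 - 2*z^3 - z^2 + 2*z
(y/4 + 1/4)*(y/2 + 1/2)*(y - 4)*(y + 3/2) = y^4/8 - y^3/16 - 5*y^2/4 - 29*y/16 - 3/4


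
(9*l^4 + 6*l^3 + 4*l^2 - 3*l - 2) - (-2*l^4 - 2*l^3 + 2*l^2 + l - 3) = 11*l^4 + 8*l^3 + 2*l^2 - 4*l + 1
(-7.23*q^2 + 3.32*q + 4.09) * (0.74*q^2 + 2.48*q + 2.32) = -5.3502*q^4 - 15.4736*q^3 - 5.5134*q^2 + 17.8456*q + 9.4888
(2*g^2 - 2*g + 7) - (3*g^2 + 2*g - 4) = -g^2 - 4*g + 11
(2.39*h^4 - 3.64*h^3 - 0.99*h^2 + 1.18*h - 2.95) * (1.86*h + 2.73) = 4.4454*h^5 - 0.2457*h^4 - 11.7786*h^3 - 0.5079*h^2 - 2.2656*h - 8.0535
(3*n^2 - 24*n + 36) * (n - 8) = 3*n^3 - 48*n^2 + 228*n - 288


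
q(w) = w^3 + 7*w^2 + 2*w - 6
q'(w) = 3*w^2 + 14*w + 2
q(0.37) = -4.25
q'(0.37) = 7.59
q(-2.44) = 16.27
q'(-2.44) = -14.30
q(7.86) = 927.76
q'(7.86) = 297.38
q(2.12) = 39.23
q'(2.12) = 45.16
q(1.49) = 15.83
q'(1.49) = 29.52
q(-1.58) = 4.37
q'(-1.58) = -12.63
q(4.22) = 202.25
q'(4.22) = 114.51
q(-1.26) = 0.59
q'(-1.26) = -10.88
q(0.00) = -6.00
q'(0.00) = 2.00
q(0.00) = -6.00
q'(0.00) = 2.00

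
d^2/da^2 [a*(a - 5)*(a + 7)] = 6*a + 4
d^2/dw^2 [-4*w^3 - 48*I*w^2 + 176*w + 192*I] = -24*w - 96*I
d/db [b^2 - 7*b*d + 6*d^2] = 2*b - 7*d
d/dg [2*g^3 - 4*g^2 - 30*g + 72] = 6*g^2 - 8*g - 30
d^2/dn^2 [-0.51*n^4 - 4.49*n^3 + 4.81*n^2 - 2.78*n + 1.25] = -6.12*n^2 - 26.94*n + 9.62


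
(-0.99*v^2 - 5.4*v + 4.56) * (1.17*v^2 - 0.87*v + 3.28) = -1.1583*v^4 - 5.4567*v^3 + 6.786*v^2 - 21.6792*v + 14.9568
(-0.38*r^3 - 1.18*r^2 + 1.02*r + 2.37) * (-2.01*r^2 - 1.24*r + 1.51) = 0.7638*r^5 + 2.843*r^4 - 1.1608*r^3 - 7.8103*r^2 - 1.3986*r + 3.5787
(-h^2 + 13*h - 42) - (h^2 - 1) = -2*h^2 + 13*h - 41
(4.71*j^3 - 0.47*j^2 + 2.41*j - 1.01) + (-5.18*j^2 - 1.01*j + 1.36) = 4.71*j^3 - 5.65*j^2 + 1.4*j + 0.35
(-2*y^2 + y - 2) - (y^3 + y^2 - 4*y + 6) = -y^3 - 3*y^2 + 5*y - 8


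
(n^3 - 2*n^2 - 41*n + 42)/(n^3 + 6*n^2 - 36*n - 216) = (n^2 - 8*n + 7)/(n^2 - 36)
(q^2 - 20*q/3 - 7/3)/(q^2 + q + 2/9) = 3*(q - 7)/(3*q + 2)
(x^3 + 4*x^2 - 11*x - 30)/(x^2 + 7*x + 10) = x - 3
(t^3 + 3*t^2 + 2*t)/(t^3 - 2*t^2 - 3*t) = (t + 2)/(t - 3)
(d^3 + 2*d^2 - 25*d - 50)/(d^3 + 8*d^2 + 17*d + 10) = (d - 5)/(d + 1)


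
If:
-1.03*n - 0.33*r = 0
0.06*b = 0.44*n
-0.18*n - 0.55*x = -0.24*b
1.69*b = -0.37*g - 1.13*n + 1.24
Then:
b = 2.55274261603376*x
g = 3.35135135135135 - 12.7229444634508*x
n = 0.348101265822785*x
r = -1.08649789029536*x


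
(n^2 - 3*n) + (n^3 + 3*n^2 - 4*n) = n^3 + 4*n^2 - 7*n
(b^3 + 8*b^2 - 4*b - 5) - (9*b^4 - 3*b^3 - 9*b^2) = -9*b^4 + 4*b^3 + 17*b^2 - 4*b - 5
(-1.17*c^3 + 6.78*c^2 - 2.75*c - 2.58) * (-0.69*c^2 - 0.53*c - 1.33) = 0.8073*c^5 - 4.0581*c^4 - 0.139800000000001*c^3 - 5.7797*c^2 + 5.0249*c + 3.4314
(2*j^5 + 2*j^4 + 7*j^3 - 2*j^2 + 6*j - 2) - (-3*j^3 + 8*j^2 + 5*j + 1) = 2*j^5 + 2*j^4 + 10*j^3 - 10*j^2 + j - 3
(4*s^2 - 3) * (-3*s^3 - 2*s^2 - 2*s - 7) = -12*s^5 - 8*s^4 + s^3 - 22*s^2 + 6*s + 21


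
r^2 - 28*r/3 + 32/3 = (r - 8)*(r - 4/3)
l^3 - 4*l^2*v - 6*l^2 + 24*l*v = l*(l - 6)*(l - 4*v)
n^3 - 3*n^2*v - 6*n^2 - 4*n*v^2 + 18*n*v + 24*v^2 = (n - 6)*(n - 4*v)*(n + v)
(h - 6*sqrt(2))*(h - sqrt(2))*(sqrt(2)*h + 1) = sqrt(2)*h^3 - 13*h^2 + 5*sqrt(2)*h + 12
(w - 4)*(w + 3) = w^2 - w - 12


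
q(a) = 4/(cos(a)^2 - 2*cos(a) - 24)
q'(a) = 4*(2*sin(a)*cos(a) - 2*sin(a))/(cos(a)^2 - 2*cos(a) - 24)^2 = 8*(cos(a) - 1)*sin(a)/(sin(a)^2 + 2*cos(a) + 23)^2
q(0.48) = -0.16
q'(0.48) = -0.00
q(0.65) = -0.16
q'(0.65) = -0.00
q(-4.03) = -0.18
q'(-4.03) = -0.02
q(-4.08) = -0.18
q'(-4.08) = -0.02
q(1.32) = -0.16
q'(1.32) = -0.01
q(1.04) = -0.16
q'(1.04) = -0.01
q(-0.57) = -0.16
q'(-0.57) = 0.00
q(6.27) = -0.16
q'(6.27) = 0.00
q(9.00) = -0.19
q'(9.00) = -0.01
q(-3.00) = -0.19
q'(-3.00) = 0.01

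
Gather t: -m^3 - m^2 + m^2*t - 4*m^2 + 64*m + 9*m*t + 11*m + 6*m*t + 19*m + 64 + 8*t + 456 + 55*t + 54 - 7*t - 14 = -m^3 - 5*m^2 + 94*m + t*(m^2 + 15*m + 56) + 560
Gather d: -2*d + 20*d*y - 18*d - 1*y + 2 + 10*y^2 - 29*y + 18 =d*(20*y - 20) + 10*y^2 - 30*y + 20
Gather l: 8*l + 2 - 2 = 8*l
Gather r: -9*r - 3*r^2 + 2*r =-3*r^2 - 7*r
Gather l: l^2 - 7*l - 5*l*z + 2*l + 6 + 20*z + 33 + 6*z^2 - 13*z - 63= l^2 + l*(-5*z - 5) + 6*z^2 + 7*z - 24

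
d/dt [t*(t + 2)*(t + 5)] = 3*t^2 + 14*t + 10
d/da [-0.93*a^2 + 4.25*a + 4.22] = 4.25 - 1.86*a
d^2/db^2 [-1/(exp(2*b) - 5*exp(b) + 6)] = (-2*(2*exp(b) - 5)^2*exp(b) + (4*exp(b) - 5)*(exp(2*b) - 5*exp(b) + 6))*exp(b)/(exp(2*b) - 5*exp(b) + 6)^3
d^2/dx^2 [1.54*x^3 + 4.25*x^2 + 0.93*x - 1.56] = 9.24*x + 8.5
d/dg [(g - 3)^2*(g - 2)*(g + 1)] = 4*g^3 - 21*g^2 + 26*g + 3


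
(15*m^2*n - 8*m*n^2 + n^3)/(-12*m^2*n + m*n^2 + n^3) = (-5*m + n)/(4*m + n)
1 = 1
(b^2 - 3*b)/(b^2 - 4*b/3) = 3*(b - 3)/(3*b - 4)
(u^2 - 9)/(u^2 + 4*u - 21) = (u + 3)/(u + 7)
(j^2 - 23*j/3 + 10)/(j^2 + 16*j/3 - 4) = (3*j^2 - 23*j + 30)/(3*j^2 + 16*j - 12)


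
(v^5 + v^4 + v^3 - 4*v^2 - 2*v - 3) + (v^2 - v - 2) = v^5 + v^4 + v^3 - 3*v^2 - 3*v - 5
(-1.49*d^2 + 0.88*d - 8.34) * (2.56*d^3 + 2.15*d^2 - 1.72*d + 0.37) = -3.8144*d^5 - 0.9507*d^4 - 16.8956*d^3 - 19.9959*d^2 + 14.6704*d - 3.0858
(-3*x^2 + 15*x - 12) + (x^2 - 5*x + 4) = -2*x^2 + 10*x - 8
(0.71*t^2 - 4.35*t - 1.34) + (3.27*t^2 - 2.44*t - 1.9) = 3.98*t^2 - 6.79*t - 3.24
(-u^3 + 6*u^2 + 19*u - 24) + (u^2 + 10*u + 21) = -u^3 + 7*u^2 + 29*u - 3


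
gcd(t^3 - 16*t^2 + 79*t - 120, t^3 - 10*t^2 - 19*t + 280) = t - 8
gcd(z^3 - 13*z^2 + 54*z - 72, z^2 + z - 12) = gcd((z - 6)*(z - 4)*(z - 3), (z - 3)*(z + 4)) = z - 3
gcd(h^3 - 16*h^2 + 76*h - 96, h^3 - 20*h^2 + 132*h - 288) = h^2 - 14*h + 48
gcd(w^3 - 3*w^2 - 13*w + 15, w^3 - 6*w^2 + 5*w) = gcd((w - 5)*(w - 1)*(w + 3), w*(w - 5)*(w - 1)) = w^2 - 6*w + 5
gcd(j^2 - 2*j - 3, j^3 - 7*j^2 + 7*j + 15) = j^2 - 2*j - 3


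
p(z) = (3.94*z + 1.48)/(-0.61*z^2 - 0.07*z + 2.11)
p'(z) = (1.22*z + 0.07)*(3.94*z + 1.48)/(-0.61*z^2 - 0.07*z + 2.11)^2 + 3.94/(-0.61*z^2 - 0.07*z + 2.11) = (2.4034*z^2 + 1.8056*z + 8.417)/(0.3721*z^4 + 0.0854*z^3 - 2.5693*z^2 - 0.2954*z + 4.4521)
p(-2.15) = 12.50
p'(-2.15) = 50.03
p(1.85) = -81.78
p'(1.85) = 1738.07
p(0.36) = 1.45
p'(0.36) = 2.33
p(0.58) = 2.02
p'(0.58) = 2.96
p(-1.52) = -5.59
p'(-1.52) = 17.23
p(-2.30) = 7.93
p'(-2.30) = 18.58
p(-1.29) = -3.04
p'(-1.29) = 7.18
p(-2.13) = 13.60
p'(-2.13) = 59.87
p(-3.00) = 3.26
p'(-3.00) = 2.45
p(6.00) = -1.24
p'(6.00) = 0.26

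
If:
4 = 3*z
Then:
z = 4/3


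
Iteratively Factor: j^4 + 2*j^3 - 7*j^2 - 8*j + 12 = (j - 1)*(j^3 + 3*j^2 - 4*j - 12) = (j - 1)*(j + 2)*(j^2 + j - 6) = (j - 2)*(j - 1)*(j + 2)*(j + 3)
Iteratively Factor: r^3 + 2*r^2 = (r + 2)*(r^2) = r*(r + 2)*(r)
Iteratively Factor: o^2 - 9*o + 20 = (o - 5)*(o - 4)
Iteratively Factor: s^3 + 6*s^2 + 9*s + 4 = (s + 1)*(s^2 + 5*s + 4) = (s + 1)*(s + 4)*(s + 1)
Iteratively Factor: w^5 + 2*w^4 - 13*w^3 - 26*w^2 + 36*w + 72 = (w - 3)*(w^4 + 5*w^3 + 2*w^2 - 20*w - 24) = (w - 3)*(w + 2)*(w^3 + 3*w^2 - 4*w - 12) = (w - 3)*(w + 2)^2*(w^2 + w - 6) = (w - 3)*(w + 2)^2*(w + 3)*(w - 2)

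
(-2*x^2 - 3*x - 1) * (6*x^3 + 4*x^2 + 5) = -12*x^5 - 26*x^4 - 18*x^3 - 14*x^2 - 15*x - 5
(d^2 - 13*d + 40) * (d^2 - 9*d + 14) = d^4 - 22*d^3 + 171*d^2 - 542*d + 560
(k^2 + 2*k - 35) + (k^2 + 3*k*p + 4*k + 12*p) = 2*k^2 + 3*k*p + 6*k + 12*p - 35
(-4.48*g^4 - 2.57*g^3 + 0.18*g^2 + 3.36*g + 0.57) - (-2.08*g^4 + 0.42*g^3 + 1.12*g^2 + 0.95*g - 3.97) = -2.4*g^4 - 2.99*g^3 - 0.94*g^2 + 2.41*g + 4.54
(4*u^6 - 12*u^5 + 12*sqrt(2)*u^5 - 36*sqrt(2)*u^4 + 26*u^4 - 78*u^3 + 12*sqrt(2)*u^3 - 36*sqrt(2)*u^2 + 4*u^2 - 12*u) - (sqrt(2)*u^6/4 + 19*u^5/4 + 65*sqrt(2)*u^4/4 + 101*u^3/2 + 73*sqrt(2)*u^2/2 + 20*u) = -sqrt(2)*u^6/4 + 4*u^6 - 67*u^5/4 + 12*sqrt(2)*u^5 - 209*sqrt(2)*u^4/4 + 26*u^4 - 257*u^3/2 + 12*sqrt(2)*u^3 - 145*sqrt(2)*u^2/2 + 4*u^2 - 32*u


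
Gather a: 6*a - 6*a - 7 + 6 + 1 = 0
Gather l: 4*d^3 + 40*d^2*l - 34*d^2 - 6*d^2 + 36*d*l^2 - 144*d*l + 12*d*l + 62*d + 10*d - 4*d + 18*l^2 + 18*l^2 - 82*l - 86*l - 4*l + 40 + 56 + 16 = 4*d^3 - 40*d^2 + 68*d + l^2*(36*d + 36) + l*(40*d^2 - 132*d - 172) + 112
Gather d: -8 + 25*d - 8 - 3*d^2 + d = -3*d^2 + 26*d - 16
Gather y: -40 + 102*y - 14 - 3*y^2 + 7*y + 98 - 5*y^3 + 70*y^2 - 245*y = -5*y^3 + 67*y^2 - 136*y + 44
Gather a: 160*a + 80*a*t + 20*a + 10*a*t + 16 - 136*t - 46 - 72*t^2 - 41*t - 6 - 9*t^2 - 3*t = a*(90*t + 180) - 81*t^2 - 180*t - 36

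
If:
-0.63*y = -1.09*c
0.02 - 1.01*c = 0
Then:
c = 0.02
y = 0.03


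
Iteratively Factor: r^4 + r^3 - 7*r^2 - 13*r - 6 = (r + 1)*(r^3 - 7*r - 6) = (r + 1)^2*(r^2 - r - 6) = (r - 3)*(r + 1)^2*(r + 2)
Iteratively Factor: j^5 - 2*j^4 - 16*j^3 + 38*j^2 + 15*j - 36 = (j + 1)*(j^4 - 3*j^3 - 13*j^2 + 51*j - 36) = (j + 1)*(j + 4)*(j^3 - 7*j^2 + 15*j - 9) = (j - 3)*(j + 1)*(j + 4)*(j^2 - 4*j + 3) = (j - 3)^2*(j + 1)*(j + 4)*(j - 1)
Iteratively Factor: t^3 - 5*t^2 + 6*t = (t - 2)*(t^2 - 3*t) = t*(t - 2)*(t - 3)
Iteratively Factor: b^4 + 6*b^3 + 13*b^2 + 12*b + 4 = (b + 1)*(b^3 + 5*b^2 + 8*b + 4) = (b + 1)*(b + 2)*(b^2 + 3*b + 2) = (b + 1)*(b + 2)^2*(b + 1)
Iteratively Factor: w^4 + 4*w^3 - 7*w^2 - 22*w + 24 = (w - 2)*(w^3 + 6*w^2 + 5*w - 12) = (w - 2)*(w - 1)*(w^2 + 7*w + 12) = (w - 2)*(w - 1)*(w + 3)*(w + 4)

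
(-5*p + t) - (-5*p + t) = 0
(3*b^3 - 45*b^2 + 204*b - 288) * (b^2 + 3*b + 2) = 3*b^5 - 36*b^4 + 75*b^3 + 234*b^2 - 456*b - 576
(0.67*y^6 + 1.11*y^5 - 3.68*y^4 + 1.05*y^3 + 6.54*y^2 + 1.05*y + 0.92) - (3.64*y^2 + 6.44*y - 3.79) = 0.67*y^6 + 1.11*y^5 - 3.68*y^4 + 1.05*y^3 + 2.9*y^2 - 5.39*y + 4.71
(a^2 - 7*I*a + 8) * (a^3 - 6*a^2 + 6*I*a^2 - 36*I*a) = a^5 - 6*a^4 - I*a^4 + 50*a^3 + 6*I*a^3 - 300*a^2 + 48*I*a^2 - 288*I*a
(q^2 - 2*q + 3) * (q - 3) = q^3 - 5*q^2 + 9*q - 9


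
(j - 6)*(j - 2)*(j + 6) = j^3 - 2*j^2 - 36*j + 72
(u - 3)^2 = u^2 - 6*u + 9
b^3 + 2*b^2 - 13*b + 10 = (b - 2)*(b - 1)*(b + 5)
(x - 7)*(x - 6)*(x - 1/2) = x^3 - 27*x^2/2 + 97*x/2 - 21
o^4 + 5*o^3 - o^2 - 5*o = o*(o - 1)*(o + 1)*(o + 5)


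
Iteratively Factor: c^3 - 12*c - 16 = (c + 2)*(c^2 - 2*c - 8) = (c + 2)^2*(c - 4)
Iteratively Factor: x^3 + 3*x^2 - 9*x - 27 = (x + 3)*(x^2 - 9) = (x - 3)*(x + 3)*(x + 3)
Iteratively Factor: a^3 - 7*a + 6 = (a + 3)*(a^2 - 3*a + 2) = (a - 2)*(a + 3)*(a - 1)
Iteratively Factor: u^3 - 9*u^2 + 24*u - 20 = (u - 2)*(u^2 - 7*u + 10) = (u - 2)^2*(u - 5)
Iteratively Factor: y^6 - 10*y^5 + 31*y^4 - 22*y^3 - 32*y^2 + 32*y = (y)*(y^5 - 10*y^4 + 31*y^3 - 22*y^2 - 32*y + 32) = y*(y + 1)*(y^4 - 11*y^3 + 42*y^2 - 64*y + 32) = y*(y - 2)*(y + 1)*(y^3 - 9*y^2 + 24*y - 16) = y*(y - 4)*(y - 2)*(y + 1)*(y^2 - 5*y + 4) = y*(y - 4)^2*(y - 2)*(y + 1)*(y - 1)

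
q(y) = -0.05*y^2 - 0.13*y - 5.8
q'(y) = -0.1*y - 0.13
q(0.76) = -5.93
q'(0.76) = -0.21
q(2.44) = -6.41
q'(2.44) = -0.37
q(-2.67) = -5.81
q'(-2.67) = 0.14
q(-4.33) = -6.17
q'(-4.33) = 0.30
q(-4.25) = -6.15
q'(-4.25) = 0.30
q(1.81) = -6.20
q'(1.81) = -0.31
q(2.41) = -6.40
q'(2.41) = -0.37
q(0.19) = -5.83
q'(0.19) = -0.15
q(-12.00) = -11.44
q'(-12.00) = 1.07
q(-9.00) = -8.68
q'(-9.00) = 0.77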